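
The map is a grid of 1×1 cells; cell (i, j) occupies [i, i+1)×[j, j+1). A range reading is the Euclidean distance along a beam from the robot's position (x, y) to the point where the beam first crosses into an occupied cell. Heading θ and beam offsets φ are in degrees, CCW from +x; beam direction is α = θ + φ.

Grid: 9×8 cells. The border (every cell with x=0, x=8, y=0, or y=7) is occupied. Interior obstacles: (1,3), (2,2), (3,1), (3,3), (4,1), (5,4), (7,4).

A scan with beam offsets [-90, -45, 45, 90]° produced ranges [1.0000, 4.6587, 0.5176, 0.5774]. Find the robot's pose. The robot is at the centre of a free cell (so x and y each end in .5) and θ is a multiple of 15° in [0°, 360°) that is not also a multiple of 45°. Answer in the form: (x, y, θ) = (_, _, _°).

Enumerate (i+0.5, j+0.5, θ) over the 35 free cells and 16 admissible headings. For each, cast all 4 beams and compare to the given ranges.
  (2.5, 3.5, 330°): beam 1 = 0.5774 ≠ 1.0000 ✗
  (5.5, 5.5, 165°): beam 1 = 1.5529 ≠ 1.0000 ✗
  (5.5, 6.5, 330°): beam 1 = 3.0000 ≠ 1.0000 ✗
  (6.5, 4.5, 60°): beam 1 = 0.5774 ≠ 1.0000 ✗
  (6.5, 3.5, 240°): beam 2 = 3.6235 ≠ 4.6587 ✗
  …
  (3.5, 2.5, 60°): r_1=1.0000, r_2=4.6587, r_3=0.5176, r_4=0.5774 — all match ✓
Only this pose fits every beam.

(x, y, θ) = (3.5, 2.5, 60°)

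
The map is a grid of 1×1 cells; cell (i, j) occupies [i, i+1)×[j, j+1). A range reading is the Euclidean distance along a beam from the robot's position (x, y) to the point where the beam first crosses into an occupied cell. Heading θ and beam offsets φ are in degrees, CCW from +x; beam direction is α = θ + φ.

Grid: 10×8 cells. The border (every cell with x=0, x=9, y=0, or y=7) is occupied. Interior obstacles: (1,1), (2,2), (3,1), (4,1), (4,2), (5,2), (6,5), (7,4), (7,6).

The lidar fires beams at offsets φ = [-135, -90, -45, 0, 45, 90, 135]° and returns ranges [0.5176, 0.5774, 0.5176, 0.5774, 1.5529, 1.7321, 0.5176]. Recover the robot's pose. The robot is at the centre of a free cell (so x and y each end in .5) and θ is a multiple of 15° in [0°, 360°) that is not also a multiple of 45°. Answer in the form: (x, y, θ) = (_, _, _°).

The pose lattice has 39·16 = 624 candidates. Test each by forward raycasting.
  (8.5, 4.5, 75°): beam 1 = 1.0000 ≠ 0.5176 ✗
  (7.5, 2.5, 210°): beam 1 = 1.5529 ≠ 0.5176 ✗
  (4.5, 6.5, 300°): beam 1 = 1.9319 ≠ 0.5176 ✗
  …
  (7.5, 5.5, 300°): r_1=0.5176, r_2=0.5774, r_3=0.5176, r_4=0.5774, r_5=1.5529, r_6=1.7321, r_7=0.5176 — all match ✓
Only this pose fits every beam.

(x, y, θ) = (7.5, 5.5, 300°)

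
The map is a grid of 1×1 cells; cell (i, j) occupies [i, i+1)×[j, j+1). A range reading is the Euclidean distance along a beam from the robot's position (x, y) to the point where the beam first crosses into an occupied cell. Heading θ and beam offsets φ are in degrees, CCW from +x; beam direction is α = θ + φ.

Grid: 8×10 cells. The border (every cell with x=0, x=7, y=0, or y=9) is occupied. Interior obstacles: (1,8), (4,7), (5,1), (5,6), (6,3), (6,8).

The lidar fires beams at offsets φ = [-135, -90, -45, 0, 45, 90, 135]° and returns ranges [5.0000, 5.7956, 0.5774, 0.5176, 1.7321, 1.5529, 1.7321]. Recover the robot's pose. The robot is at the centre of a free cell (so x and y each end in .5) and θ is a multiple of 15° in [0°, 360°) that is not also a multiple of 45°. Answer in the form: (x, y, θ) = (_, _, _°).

(x, y, θ) = (3.5, 7.5, 15°)

Enumerate (i+0.5, j+0.5, θ) over the 42 free cells and 16 admissible headings. For each, cast all 7 beams and compare to the given ranges.
  (3.5, 4.5, 285°): beam 1 = 2.8868 ≠ 5.0000 ✗
  (3.5, 8.5, 240°): beam 1 = 0.5176 ≠ 5.0000 ✗
  (5.5, 7.5, 210°): beam 1 = 1.5529 ≠ 5.0000 ✗
  (2.5, 5.5, 75°): beam 2 = 4.6587 ≠ 5.7956 ✗
  (4.5, 2.5, 60°): beam 1 = 1.5529 ≠ 5.0000 ✗
  …
  (3.5, 7.5, 15°): r_1=5.0000, r_2=5.7956, r_3=0.5774, r_4=0.5176, r_5=1.7321, r_6=1.5529, r_7=1.7321 — all match ✓
No second candidate reproduces the full scan.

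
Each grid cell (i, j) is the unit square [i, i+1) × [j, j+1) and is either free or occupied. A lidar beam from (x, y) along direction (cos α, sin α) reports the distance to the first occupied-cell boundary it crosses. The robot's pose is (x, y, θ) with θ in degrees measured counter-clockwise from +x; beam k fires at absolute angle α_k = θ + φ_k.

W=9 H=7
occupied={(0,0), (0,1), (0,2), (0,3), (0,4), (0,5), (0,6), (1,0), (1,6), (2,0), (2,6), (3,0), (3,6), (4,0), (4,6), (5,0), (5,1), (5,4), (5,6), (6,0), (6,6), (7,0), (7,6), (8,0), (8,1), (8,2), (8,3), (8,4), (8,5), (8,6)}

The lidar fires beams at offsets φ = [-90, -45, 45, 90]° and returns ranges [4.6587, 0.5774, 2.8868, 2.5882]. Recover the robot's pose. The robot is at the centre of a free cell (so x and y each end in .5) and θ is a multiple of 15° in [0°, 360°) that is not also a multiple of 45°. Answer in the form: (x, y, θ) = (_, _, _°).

Candidates: 33 free-cell centres × 16 headings = 528 poses. Raycast each; keep the one whose scan matches to 4 dp.
  (6.5, 5.5, 330°): beam 1 = 1.0000 ≠ 4.6587 ✗
  (7.5, 5.5, 255°): beam 1 = 1.9319 ≠ 4.6587 ✗
  (6.5, 1.5, 120°): beam 1 = 1.7321 ≠ 4.6587 ✗
  (2.5, 3.5, 330°): beam 1 = 2.8868 ≠ 4.6587 ✗
  …
  (5.5, 2.5, 285°): r_1=4.6587, r_2=0.5774, r_3=2.8868, r_4=2.5882 — all match ✓
No second candidate reproduces the full scan.

(x, y, θ) = (5.5, 2.5, 285°)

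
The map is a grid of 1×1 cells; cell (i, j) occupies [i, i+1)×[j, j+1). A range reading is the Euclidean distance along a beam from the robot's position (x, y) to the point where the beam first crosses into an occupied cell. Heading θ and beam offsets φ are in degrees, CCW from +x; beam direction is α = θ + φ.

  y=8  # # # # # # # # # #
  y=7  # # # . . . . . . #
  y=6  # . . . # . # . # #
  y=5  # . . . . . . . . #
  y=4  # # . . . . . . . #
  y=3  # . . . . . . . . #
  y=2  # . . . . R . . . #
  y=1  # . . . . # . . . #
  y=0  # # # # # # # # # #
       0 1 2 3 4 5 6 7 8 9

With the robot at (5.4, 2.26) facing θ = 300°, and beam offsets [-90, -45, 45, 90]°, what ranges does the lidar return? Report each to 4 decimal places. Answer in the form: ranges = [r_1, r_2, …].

ranges = [2.5200, 0.2692, 3.7270, 4.1569]

beam 1: φ=-90°, α=210°
  direction (-0.8660, -0.5000); cell (5,2); t to first gridline: x 0.4619, y 0.5200 (then +1.1547 / +2.0000)
    (4,2) via x @ 0.4619
    (4,1) via y @ 0.5200
    (3,1) via x @ 1.6166
    (3,0) via y @ 2.5200  # hit
  → r_1 = 2.5200
beam 2: φ=-45°, α=255°
  direction (-0.2588, -0.9659); cell (5,2); t to first gridline: x 1.5455, y 0.2692 (then +3.8637 / +1.0353)
    (5,1) via y @ 0.2692  # hit
  → r_2 = 0.2692
beam 3: φ=45°, α=345°
  direction (0.9659, -0.2588); cell (5,2); t to first gridline: x 0.6212, y 1.0046 (then +1.0353 / +3.8637)
    (6,2) via x @ 0.6212
    (6,1) via y @ 1.0046
    (7,1) via x @ 1.6564
    (8,1) via x @ 2.6917
    (9,1) via x @ 3.7270  # hit
  → r_3 = 3.7270
beam 4: φ=90°, α=30°
  direction (0.8660, 0.5000); cell (5,2); t to first gridline: x 0.6928, y 1.4800 (then +1.1547 / +2.0000)
    (6,2) via x @ 0.6928
    (6,3) via y @ 1.4800
    (7,3) via x @ 1.8475
    (8,3) via x @ 3.0022
    (8,4) via y @ 3.4800
    (9,4) via x @ 4.1569  # hit
  → r_4 = 4.1569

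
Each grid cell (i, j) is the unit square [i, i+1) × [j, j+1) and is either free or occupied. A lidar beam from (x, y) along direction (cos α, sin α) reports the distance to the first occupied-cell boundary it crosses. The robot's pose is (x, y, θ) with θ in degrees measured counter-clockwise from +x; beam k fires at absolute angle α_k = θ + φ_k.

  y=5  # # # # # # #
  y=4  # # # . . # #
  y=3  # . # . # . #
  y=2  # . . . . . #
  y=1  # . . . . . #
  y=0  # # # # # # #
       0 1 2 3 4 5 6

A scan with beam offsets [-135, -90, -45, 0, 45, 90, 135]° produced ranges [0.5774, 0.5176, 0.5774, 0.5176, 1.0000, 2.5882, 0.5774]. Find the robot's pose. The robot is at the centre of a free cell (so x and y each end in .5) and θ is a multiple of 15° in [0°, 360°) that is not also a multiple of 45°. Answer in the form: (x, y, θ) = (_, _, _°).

Candidates: 15 free-cell centres × 16 headings = 240 poses. Raycast each; keep the one whose scan matches to 4 dp.
  (1.5, 3.5, 60°): beam 1 = 2.5882 ≠ 0.5774 ✗
  (5.5, 2.5, 240°): beam 1 = 1.5529 ≠ 0.5774 ✗
  (3.5, 4.5, 15°): beam 1 = 1.0000 ≠ 0.5774 ✗
  (4.5, 2.5, 330°): beam 1 = 3.6235 ≠ 0.5774 ✗
  …
  (1.5, 3.5, 195°): r_1=0.5774, r_2=0.5176, r_3=0.5774, r_4=0.5176, r_5=1.0000, r_6=2.5882, r_7=0.5774 — all match ✓
Unique over the lattice → pose = (1.5, 3.5, 195°).

(x, y, θ) = (1.5, 3.5, 195°)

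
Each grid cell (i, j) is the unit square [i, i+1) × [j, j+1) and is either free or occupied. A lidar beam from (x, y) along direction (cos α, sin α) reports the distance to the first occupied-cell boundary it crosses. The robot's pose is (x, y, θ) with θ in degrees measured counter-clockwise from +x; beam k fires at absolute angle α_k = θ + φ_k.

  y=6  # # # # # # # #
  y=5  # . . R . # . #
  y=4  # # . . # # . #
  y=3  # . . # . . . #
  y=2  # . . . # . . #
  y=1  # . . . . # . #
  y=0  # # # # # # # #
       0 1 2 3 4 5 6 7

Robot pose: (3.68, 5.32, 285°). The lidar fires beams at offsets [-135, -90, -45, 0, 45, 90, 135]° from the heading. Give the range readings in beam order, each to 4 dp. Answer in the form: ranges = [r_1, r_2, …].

ranges = [1.3600, 1.7393, 4.9883, 1.2364, 0.6400, 1.3666, 0.7852]

beam 1: φ=-135°, α=150°
  d=(-0.8660,0.5000)  start (3,5)  tX=0.7852 tY=1.3600  stride 1/|dx|=1.1547 1/|dy|=2.0000
    cross x-line → (2,5), t=0.7852
    cross y-line → (2,6), t=1.3600 (wall)
  → r_1 = 1.3600
beam 2: φ=-90°, α=195°
  d=(-0.9659,-0.2588)  start (3,5)  tX=0.7040 tY=1.2364  stride 1/|dx|=1.0353 1/|dy|=3.8637
    cross x-line → (2,5), t=0.7040
    cross y-line → (2,4), t=1.2364
    cross x-line → (1,4), t=1.7393 (wall)
  → r_2 = 1.7393
beam 3: φ=-45°, α=240°
  d=(-0.5000,-0.8660)  start (3,5)  tX=1.3600 tY=0.3695  stride 1/|dx|=2.0000 1/|dy|=1.1547
    cross y-line → (3,4), t=0.3695
    cross x-line → (2,4), t=1.3600
    cross y-line → (2,3), t=1.5242
    cross y-line → (2,2), t=2.6789
    cross x-line → (1,2), t=3.3600
    cross y-line → (1,1), t=3.8336
    cross y-line → (1,0), t=4.9883 (wall)
  → r_3 = 4.9883
beam 4: φ=0°, α=285°
  d=(0.2588,-0.9659)  start (3,5)  tX=1.2364 tY=0.3313  stride 1/|dx|=3.8637 1/|dy|=1.0353
    cross y-line → (3,4), t=0.3313
    cross x-line → (4,4), t=1.2364 (wall)
  → r_4 = 1.2364
beam 5: φ=45°, α=330°
  d=(0.8660,-0.5000)  start (3,5)  tX=0.3695 tY=0.6400  stride 1/|dx|=1.1547 1/|dy|=2.0000
    cross x-line → (4,5), t=0.3695
    cross y-line → (4,4), t=0.6400 (wall)
  → r_5 = 0.6400
beam 6: φ=90°, α=15°
  d=(0.9659,0.2588)  start (3,5)  tX=0.3313 tY=2.6273  stride 1/|dx|=1.0353 1/|dy|=3.8637
    cross x-line → (4,5), t=0.3313
    cross x-line → (5,5), t=1.3666 (wall)
  → r_6 = 1.3666
beam 7: φ=135°, α=60°
  d=(0.5000,0.8660)  start (3,5)  tX=0.6400 tY=0.7852  stride 1/|dx|=2.0000 1/|dy|=1.1547
    cross x-line → (4,5), t=0.6400
    cross y-line → (4,6), t=0.7852 (wall)
  → r_7 = 0.7852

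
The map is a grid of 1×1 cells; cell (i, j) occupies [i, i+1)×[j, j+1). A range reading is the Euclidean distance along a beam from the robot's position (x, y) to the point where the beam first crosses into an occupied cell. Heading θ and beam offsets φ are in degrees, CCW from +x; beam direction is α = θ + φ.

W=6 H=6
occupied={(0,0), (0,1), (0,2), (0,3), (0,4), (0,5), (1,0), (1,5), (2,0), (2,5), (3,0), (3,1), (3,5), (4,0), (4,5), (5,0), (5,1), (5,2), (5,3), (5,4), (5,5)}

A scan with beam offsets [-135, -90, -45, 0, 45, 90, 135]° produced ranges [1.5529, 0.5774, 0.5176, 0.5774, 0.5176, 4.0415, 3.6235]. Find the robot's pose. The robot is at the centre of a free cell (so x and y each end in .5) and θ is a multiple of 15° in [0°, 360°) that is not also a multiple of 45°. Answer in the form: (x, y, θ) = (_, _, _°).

Candidates: 15 free-cell centres × 16 headings = 240 poses. Raycast each; keep the one whose scan matches to 4 dp.
  (4.5, 2.5, 120°): beam 1 = 0.5176 ≠ 1.5529 ✗
  (1.5, 3.5, 150°): beam 1 = 3.6235 ≠ 1.5529 ✗
  (2.5, 3.5, 150°): beam 1 = 2.5882 ≠ 1.5529 ✗
  (2.5, 4.5, 285°): beam 1 = 1.0000 ≠ 1.5529 ✗
  (1.5, 2.5, 300°): beam 1 = 0.5176 ≠ 1.5529 ✗
  …
  (2.5, 1.5, 330°): r_1=1.5529, r_2=0.5774, r_3=0.5176, r_4=0.5774, r_5=0.5176, r_6=4.0415, r_7=3.6235 — all match ✓
Unique over the lattice → pose = (2.5, 1.5, 330°).

(x, y, θ) = (2.5, 1.5, 330°)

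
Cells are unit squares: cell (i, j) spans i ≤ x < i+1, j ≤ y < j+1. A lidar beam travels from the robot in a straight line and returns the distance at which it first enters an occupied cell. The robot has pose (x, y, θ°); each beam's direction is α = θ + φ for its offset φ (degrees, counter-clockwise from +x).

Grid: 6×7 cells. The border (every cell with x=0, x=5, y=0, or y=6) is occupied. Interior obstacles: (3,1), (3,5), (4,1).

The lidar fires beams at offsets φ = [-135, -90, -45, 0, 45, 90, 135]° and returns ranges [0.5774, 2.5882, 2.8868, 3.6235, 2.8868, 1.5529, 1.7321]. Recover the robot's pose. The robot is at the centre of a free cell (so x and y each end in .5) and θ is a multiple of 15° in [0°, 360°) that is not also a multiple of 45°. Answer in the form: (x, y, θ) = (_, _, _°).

Enumerate (i+0.5, j+0.5, θ) over the 17 free cells and 16 admissible headings. For each, cast all 7 beams and compare to the given ranges.
  (1.5, 1.5, 300°): beam 1 = 0.5176 ≠ 0.5774 ✗
  (2.5, 4.5, 285°): beam 1 = 1.7321 ≠ 0.5774 ✗
  (4.5, 4.5, 345°): beam 1 = 4.0415 ≠ 0.5774 ✗
  (2.5, 5.5, 75°): beam 1 = 4.0415 ≠ 0.5774 ✗
  …
  (3.5, 4.5, 255°): r_1=0.5774, r_2=2.5882, r_3=2.8868, r_4=3.6235, r_5=2.8868, r_6=1.5529, r_7=1.7321 — all match ✓
No second candidate reproduces the full scan.

(x, y, θ) = (3.5, 4.5, 255°)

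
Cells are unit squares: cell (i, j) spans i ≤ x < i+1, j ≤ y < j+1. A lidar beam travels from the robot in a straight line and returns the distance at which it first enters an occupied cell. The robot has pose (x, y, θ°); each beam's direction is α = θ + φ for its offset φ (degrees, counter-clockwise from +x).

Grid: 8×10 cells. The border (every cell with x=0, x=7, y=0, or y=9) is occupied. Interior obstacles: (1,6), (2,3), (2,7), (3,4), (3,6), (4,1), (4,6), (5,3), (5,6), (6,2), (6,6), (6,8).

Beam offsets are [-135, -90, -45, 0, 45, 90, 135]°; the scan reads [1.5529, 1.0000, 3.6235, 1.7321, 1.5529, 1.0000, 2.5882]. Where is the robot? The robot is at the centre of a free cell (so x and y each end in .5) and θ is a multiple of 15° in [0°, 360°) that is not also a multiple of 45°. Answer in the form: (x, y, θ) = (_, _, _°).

The pose lattice has 36·16 = 576 candidates. Test each by forward raycasting.
  (1.5, 3.5, 285°): beam 1 = 0.5774 ≠ 1.5529 ✗
  (3.5, 8.5, 60°): beam 2 = 3.0000 ≠ 1.0000 ✗
  (2.5, 5.5, 105°): beam 1 = 1.0000 ≠ 1.5529 ✗
  …
  (3.5, 2.5, 30°): r_1=1.5529, r_2=1.0000, r_3=3.6235, r_4=1.7321, r_5=1.5529, r_6=1.0000, r_7=2.5882 — all match ✓
Unique over the lattice → pose = (3.5, 2.5, 30°).

(x, y, θ) = (3.5, 2.5, 30°)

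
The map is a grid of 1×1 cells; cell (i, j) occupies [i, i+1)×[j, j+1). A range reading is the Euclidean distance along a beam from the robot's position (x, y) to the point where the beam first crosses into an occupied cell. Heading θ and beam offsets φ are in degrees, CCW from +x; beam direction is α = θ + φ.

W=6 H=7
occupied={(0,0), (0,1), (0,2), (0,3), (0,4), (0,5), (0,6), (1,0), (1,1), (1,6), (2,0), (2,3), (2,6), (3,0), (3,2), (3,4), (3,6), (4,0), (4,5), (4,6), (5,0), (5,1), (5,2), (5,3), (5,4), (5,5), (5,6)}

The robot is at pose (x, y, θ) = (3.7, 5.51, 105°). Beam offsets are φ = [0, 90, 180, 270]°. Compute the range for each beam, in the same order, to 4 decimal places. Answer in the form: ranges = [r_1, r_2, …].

ranges = [0.5073, 2.7952, 0.5280, 0.3106]

beam 1: φ=0°, α=105°
  cosα=-0.2588 sinα=0.9659 | (3,5) | tMaxX 2.7046 tMaxY 0.5073 | tΔX 3.8637 tΔY 1.0353
    t=0.5073 [y] (3,6) — stop
  → r_1 = 0.5073
beam 2: φ=90°, α=195°
  cosα=-0.9659 sinα=-0.2588 | (3,5) | tMaxX 0.7247 tMaxY 1.9705 | tΔX 1.0353 tΔY 3.8637
    t=0.7247 [x] (2,5)
    t=1.7600 [x] (1,5)
    t=1.9705 [y] (1,4)
    t=2.7952 [x] (0,4) — stop
  → r_2 = 2.7952
beam 3: φ=180°, α=285°
  cosα=0.2588 sinα=-0.9659 | (3,5) | tMaxX 1.1591 tMaxY 0.5280 | tΔX 3.8637 tΔY 1.0353
    t=0.5280 [y] (3,4) — stop
  → r_3 = 0.5280
beam 4: φ=270°, α=15°
  cosα=0.9659 sinα=0.2588 | (3,5) | tMaxX 0.3106 tMaxY 1.8932 | tΔX 1.0353 tΔY 3.8637
    t=0.3106 [x] (4,5) — stop
  → r_4 = 0.3106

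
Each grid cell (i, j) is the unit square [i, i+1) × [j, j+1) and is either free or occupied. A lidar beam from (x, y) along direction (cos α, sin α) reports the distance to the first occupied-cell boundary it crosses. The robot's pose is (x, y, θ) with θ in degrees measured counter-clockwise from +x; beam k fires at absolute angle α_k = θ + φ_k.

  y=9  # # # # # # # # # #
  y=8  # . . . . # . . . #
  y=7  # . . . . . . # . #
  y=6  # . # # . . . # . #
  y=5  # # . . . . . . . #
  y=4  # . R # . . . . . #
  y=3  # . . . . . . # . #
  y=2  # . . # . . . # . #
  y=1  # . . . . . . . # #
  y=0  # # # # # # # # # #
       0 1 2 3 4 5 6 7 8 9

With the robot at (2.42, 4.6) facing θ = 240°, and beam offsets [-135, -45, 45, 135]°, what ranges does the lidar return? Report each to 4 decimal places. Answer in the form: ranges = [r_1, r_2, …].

beam 1: φ=-135°, α=105°
  dir = (cos 105°, sin 105°) = (-0.2588, 0.9659); from cell (2,4)
  next x-line at t=1.6228, next y-line at t=0.4141; Δt_x=3.8637, Δt_y=1.0353
    y: enter (2,5) at t=0.4141
    y: enter (2,6) at t=1.4494 ← occupied
  → r_1 = 1.4494
beam 2: φ=-45°, α=195°
  dir = (cos 195°, sin 195°) = (-0.9659, -0.2588); from cell (2,4)
  next x-line at t=0.4348, next y-line at t=2.3182; Δt_x=1.0353, Δt_y=3.8637
    x: enter (1,4) at t=0.4348
    x: enter (0,4) at t=1.4701 ← occupied
  → r_2 = 1.4701
beam 3: φ=45°, α=285°
  dir = (cos 285°, sin 285°) = (0.2588, -0.9659); from cell (2,4)
  next x-line at t=2.2409, next y-line at t=0.6212; Δt_x=3.8637, Δt_y=1.0353
    y: enter (2,3) at t=0.6212
    y: enter (2,2) at t=1.6564
    x: enter (3,2) at t=2.2409 ← occupied
  → r_3 = 2.2409
beam 4: φ=135°, α=15°
  dir = (cos 15°, sin 15°) = (0.9659, 0.2588); from cell (2,4)
  next x-line at t=0.6005, next y-line at t=1.5455; Δt_x=1.0353, Δt_y=3.8637
    x: enter (3,4) at t=0.6005 ← occupied
  → r_4 = 0.6005

ranges = [1.4494, 1.4701, 2.2409, 0.6005]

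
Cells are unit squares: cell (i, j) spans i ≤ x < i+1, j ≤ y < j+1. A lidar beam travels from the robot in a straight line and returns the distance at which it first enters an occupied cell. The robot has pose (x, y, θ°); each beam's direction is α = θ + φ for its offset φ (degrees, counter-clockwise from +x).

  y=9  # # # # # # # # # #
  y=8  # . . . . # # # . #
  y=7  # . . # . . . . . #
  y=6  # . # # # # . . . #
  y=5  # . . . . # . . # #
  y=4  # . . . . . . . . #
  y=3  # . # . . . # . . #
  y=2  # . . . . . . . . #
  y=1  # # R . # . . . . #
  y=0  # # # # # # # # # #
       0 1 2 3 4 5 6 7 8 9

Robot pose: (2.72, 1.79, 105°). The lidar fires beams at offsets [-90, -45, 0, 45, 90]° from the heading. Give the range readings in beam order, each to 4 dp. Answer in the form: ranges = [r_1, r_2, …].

beam 1: φ=-90°, α=15°
  cosα=0.9659 sinα=0.2588 | (2,1) | tMaxX 0.2899 tMaxY 0.8114 | tΔX 1.0353 tΔY 3.8637
    t=0.2899 [x] (3,1)
    t=0.8114 [y] (3,2)
    t=1.3252 [x] (4,2)
    t=2.3604 [x] (5,2)
    t=3.3957 [x] (6,2)
    t=4.4310 [x] (7,2)
    t=4.6751 [y] (7,3)
    t=5.4663 [x] (8,3)
    t=6.5015 [x] (9,3) — stop
  → r_1 = 6.5015
beam 2: φ=-45°, α=60°
  cosα=0.5000 sinα=0.8660 | (2,1) | tMaxX 0.5600 tMaxY 0.2425 | tΔX 2.0000 tΔY 1.1547
    t=0.2425 [y] (2,2)
    t=0.5600 [x] (3,2)
    t=1.3972 [y] (3,3)
    t=2.5519 [y] (3,4)
    t=2.5600 [x] (4,4)
    t=3.7066 [y] (4,5)
    t=4.5600 [x] (5,5) — stop
  → r_2 = 4.5600
beam 3: φ=0°, α=105°
  cosα=-0.2588 sinα=0.9659 | (2,1) | tMaxX 2.7819 tMaxY 0.2174 | tΔX 3.8637 tΔY 1.0353
    t=0.2174 [y] (2,2)
    t=1.2527 [y] (2,3) — stop
  → r_3 = 1.2527
beam 4: φ=45°, α=150°
  cosα=-0.8660 sinα=0.5000 | (2,1) | tMaxX 0.8314 tMaxY 0.4200 | tΔX 1.1547 tΔY 2.0000
    t=0.4200 [y] (2,2)
    t=0.8314 [x] (1,2)
    t=1.9861 [x] (0,2) — stop
  → r_4 = 1.9861
beam 5: φ=90°, α=195°
  cosα=-0.9659 sinα=-0.2588 | (2,1) | tMaxX 0.7454 tMaxY 3.0523 | tΔX 1.0353 tΔY 3.8637
    t=0.7454 [x] (1,1) — stop
  → r_5 = 0.7454

ranges = [6.5015, 4.5600, 1.2527, 1.9861, 0.7454]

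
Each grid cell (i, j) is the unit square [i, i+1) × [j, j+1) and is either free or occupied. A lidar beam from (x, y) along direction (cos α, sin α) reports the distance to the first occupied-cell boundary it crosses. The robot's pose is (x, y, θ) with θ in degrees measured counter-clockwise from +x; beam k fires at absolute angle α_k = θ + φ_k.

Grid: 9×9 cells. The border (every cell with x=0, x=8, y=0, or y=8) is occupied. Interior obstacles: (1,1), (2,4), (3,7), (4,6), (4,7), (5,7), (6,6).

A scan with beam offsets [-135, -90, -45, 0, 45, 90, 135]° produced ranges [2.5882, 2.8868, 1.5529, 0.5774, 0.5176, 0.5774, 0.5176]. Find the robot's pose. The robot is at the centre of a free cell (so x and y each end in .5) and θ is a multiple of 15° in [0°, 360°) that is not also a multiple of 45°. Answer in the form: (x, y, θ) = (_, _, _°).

(x, y, θ) = (1.5, 7.5, 60°)

Enumerate (i+0.5, j+0.5, θ) over the 42 free cells and 16 admissible headings. For each, cast all 7 beams and compare to the given ranges.
  (5.5, 6.5, 255°): beam 1 = 0.5774 ≠ 2.5882 ✗
  (6.5, 5.5, 330°): beam 1 = 3.6235 ≠ 2.5882 ✗
  (5.5, 2.5, 150°): beam 2 = 5.0000 ≠ 2.8868 ✗
  (6.5, 2.5, 165°): beam 1 = 1.7321 ≠ 2.5882 ✗
  (4.5, 5.5, 150°): beam 1 = 1.9319 ≠ 2.5882 ✗
  …
  (1.5, 7.5, 60°): r_1=2.5882, r_2=2.8868, r_3=1.5529, r_4=0.5774, r_5=0.5176, r_6=0.5774, r_7=0.5176 — all match ✓
Unique over the lattice → pose = (1.5, 7.5, 60°).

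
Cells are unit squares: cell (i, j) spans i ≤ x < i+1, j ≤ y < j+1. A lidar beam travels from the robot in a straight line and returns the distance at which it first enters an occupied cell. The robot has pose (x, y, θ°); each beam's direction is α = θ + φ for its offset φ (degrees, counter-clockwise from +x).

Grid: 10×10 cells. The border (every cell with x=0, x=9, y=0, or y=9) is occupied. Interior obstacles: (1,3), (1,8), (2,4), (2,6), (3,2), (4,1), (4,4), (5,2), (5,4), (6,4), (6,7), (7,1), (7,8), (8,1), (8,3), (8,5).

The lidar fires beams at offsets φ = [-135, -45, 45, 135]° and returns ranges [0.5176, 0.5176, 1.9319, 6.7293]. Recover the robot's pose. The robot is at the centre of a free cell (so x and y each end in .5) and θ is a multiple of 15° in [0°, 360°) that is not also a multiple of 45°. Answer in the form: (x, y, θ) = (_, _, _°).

(x, y, θ) = (1.5, 7.5, 210°)

Candidates: 48 free-cell centres × 16 headings = 768 poses. Raycast each; keep the one whose scan matches to 4 dp.
  (5.5, 1.5, 75°): beam 1 = 0.5774 ≠ 0.5176 ✗
  (1.5, 2.5, 150°): beam 1 = 1.5529 ≠ 0.5176 ✗
  (6.5, 3.5, 285°): beam 1 = 1.0000 ≠ 0.5176 ✗
  …
  (1.5, 7.5, 210°): r_1=0.5176, r_2=0.5176, r_3=1.9319, r_4=6.7293 — all match ✓
Unique over the lattice → pose = (1.5, 7.5, 210°).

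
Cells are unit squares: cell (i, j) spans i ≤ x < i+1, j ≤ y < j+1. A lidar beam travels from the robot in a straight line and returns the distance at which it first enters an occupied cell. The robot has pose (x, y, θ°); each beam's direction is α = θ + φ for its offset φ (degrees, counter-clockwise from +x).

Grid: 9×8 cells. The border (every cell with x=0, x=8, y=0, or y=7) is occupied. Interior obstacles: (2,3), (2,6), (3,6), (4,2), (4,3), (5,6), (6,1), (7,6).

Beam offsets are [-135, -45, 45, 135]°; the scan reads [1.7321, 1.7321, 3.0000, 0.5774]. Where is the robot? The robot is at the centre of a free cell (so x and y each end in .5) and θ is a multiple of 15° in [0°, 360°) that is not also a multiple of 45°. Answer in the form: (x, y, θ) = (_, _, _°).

Candidates: 34 free-cell centres × 16 headings = 544 poses. Raycast each; keep the one whose scan matches to 4 dp.
  (7.5, 1.5, 300°): beam 1 = 0.5176 ≠ 1.7321 ✗
  (4.5, 5.5, 165°): beam 1 = 1.0000 ≠ 1.7321 ✗
  (1.5, 1.5, 195°): beam 2 = 0.5774 ≠ 1.7321 ✗
  …
  (2.5, 2.5, 285°): r_1=1.7321, r_2=1.7321, r_3=3.0000, r_4=0.5774 — all match ✓
Only this pose fits every beam.

(x, y, θ) = (2.5, 2.5, 285°)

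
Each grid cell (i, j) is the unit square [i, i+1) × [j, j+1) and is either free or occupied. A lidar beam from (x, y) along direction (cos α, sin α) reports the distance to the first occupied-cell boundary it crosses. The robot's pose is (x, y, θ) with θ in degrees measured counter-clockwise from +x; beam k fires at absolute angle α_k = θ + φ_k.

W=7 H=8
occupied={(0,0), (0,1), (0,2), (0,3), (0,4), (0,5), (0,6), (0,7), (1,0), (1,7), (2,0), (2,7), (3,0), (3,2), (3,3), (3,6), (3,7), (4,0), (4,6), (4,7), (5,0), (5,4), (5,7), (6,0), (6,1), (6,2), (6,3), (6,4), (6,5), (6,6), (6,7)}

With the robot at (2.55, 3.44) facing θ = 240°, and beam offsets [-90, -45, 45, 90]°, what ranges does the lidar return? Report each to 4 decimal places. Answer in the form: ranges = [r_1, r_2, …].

ranges = [1.7898, 1.6047, 2.5261, 0.5196]

beam 1: φ=-90°, α=150°
  direction (-0.8660, 0.5000); cell (2,3); t to first gridline: x 0.6351, y 1.1200 (then +1.1547 / +2.0000)
    (1,3) via x @ 0.6351
    (1,4) via y @ 1.1200
    (0,4) via x @ 1.7898  # hit
  → r_1 = 1.7898
beam 2: φ=-45°, α=195°
  direction (-0.9659, -0.2588); cell (2,3); t to first gridline: x 0.5694, y 1.7000 (then +1.0353 / +3.8637)
    (1,3) via x @ 0.5694
    (0,3) via x @ 1.6047  # hit
  → r_2 = 1.6047
beam 3: φ=45°, α=285°
  direction (0.2588, -0.9659); cell (2,3); t to first gridline: x 1.7387, y 0.4555 (then +3.8637 / +1.0353)
    (2,2) via y @ 0.4555
    (2,1) via y @ 1.4908
    (3,1) via x @ 1.7387
    (3,0) via y @ 2.5261  # hit
  → r_3 = 2.5261
beam 4: φ=90°, α=330°
  direction (0.8660, -0.5000); cell (2,3); t to first gridline: x 0.5196, y 0.8800 (then +1.1547 / +2.0000)
    (3,3) via x @ 0.5196  # hit
  → r_4 = 0.5196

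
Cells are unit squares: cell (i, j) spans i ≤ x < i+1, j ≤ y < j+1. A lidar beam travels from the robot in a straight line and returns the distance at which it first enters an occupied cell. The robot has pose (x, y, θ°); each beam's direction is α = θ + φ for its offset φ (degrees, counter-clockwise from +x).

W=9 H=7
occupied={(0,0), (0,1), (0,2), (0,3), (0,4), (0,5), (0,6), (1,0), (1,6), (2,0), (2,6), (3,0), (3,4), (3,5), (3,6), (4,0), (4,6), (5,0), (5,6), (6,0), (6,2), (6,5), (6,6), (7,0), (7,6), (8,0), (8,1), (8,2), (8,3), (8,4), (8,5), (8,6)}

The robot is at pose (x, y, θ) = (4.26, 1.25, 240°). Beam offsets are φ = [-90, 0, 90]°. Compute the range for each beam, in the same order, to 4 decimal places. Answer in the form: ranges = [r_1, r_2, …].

ranges = [3.7643, 0.2887, 0.5000]

beam 1: φ=-90°, α=150°
  d=(-0.8660,0.5000)  start (4,1)  tX=0.3002 tY=1.5000  stride 1/|dx|=1.1547 1/|dy|=2.0000
    cross x-line → (3,1), t=0.3002
    cross x-line → (2,1), t=1.4549
    cross y-line → (2,2), t=1.5000
    cross x-line → (1,2), t=2.6096
    cross y-line → (1,3), t=3.5000
    cross x-line → (0,3), t=3.7643 (wall)
  → r_1 = 3.7643
beam 2: φ=0°, α=240°
  d=(-0.5000,-0.8660)  start (4,1)  tX=0.5200 tY=0.2887  stride 1/|dx|=2.0000 1/|dy|=1.1547
    cross y-line → (4,0), t=0.2887 (wall)
  → r_2 = 0.2887
beam 3: φ=90°, α=330°
  d=(0.8660,-0.5000)  start (4,1)  tX=0.8545 tY=0.5000  stride 1/|dx|=1.1547 1/|dy|=2.0000
    cross y-line → (4,0), t=0.5000 (wall)
  → r_3 = 0.5000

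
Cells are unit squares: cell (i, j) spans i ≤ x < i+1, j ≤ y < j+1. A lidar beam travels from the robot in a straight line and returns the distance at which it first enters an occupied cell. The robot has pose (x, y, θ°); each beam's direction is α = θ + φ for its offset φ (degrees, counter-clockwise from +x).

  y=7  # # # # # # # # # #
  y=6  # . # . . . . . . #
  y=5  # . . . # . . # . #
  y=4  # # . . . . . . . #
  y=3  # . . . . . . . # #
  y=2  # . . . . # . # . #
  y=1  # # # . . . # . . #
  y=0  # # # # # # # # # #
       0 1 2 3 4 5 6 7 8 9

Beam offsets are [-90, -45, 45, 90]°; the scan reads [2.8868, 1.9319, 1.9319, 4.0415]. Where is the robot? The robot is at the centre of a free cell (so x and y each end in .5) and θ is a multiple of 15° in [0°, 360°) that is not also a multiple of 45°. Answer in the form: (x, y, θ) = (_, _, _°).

(x, y, θ) = (3.5, 3.5, 300°)

Candidates: 38 free-cell centres × 16 headings = 608 poses. Raycast each; keep the one whose scan matches to 4 dp.
  (4.5, 4.5, 150°): beam 1 = 0.5774 ≠ 2.8868 ✗
  (5.5, 3.5, 15°): beam 1 = 0.5176 ≠ 2.8868 ✗
  (1.5, 5.5, 60°): beam 1 = 5.0000 ≠ 2.8868 ✗
  (1.5, 5.5, 195°): beam 1 = 1.5529 ≠ 2.8868 ✗
  …
  (3.5, 3.5, 300°): r_1=2.8868, r_2=1.9319, r_3=1.9319, r_4=4.0415 — all match ✓
Unique over the lattice → pose = (3.5, 3.5, 300°).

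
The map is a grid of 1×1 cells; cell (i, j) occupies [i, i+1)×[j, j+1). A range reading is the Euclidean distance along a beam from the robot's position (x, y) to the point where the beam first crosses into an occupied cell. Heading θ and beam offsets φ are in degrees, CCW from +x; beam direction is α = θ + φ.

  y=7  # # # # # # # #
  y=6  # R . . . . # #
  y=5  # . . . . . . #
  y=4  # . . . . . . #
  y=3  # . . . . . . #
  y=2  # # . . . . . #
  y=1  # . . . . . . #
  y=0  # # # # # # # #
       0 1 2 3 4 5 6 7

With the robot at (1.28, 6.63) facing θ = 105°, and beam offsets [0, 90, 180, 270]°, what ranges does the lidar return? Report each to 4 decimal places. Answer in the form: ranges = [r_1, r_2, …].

ranges = [0.3831, 0.2899, 5.8286, 1.4296]

beam 1: φ=0°, α=105°
  dir = (cos 105°, sin 105°) = (-0.2588, 0.9659); from cell (1,6)
  next x-line at t=1.0818, next y-line at t=0.3831; Δt_x=3.8637, Δt_y=1.0353
    y: enter (1,7) at t=0.3831 ← occupied
  → r_1 = 0.3831
beam 2: φ=90°, α=195°
  dir = (cos 195°, sin 195°) = (-0.9659, -0.2588); from cell (1,6)
  next x-line at t=0.2899, next y-line at t=2.4341; Δt_x=1.0353, Δt_y=3.8637
    x: enter (0,6) at t=0.2899 ← occupied
  → r_2 = 0.2899
beam 3: φ=180°, α=285°
  dir = (cos 285°, sin 285°) = (0.2588, -0.9659); from cell (1,6)
  next x-line at t=2.7819, next y-line at t=0.6522; Δt_x=3.8637, Δt_y=1.0353
    y: enter (1,5) at t=0.6522
    y: enter (1,4) at t=1.6875
    y: enter (1,3) at t=2.7228
    x: enter (2,3) at t=2.7819
    y: enter (2,2) at t=3.7581
    y: enter (2,1) at t=4.7933
    y: enter (2,0) at t=5.8286 ← occupied
  → r_3 = 5.8286
beam 4: φ=270°, α=15°
  dir = (cos 15°, sin 15°) = (0.9659, 0.2588); from cell (1,6)
  next x-line at t=0.7454, next y-line at t=1.4296; Δt_x=1.0353, Δt_y=3.8637
    x: enter (2,6) at t=0.7454
    y: enter (2,7) at t=1.4296 ← occupied
  → r_4 = 1.4296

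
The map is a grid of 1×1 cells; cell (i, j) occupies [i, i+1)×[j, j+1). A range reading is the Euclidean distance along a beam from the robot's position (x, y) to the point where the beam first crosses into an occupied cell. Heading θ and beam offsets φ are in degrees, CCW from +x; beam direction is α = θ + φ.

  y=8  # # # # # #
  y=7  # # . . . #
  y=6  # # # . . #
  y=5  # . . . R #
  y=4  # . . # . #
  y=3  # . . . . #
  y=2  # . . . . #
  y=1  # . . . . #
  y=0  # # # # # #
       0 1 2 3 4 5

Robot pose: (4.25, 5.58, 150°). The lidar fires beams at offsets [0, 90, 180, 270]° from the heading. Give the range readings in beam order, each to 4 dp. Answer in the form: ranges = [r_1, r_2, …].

ranges = [1.4434, 0.6697, 0.8660, 1.5000]

beam 1: φ=0°, α=150°
  direction (-0.8660, 0.5000); cell (4,5); t to first gridline: x 0.2887, y 0.8400 (then +1.1547 / +2.0000)
    (3,5) via x @ 0.2887
    (3,6) via y @ 0.8400
    (2,6) via x @ 1.4434  # hit
  → r_1 = 1.4434
beam 2: φ=90°, α=240°
  direction (-0.5000, -0.8660); cell (4,5); t to first gridline: x 0.5000, y 0.6697 (then +2.0000 / +1.1547)
    (3,5) via x @ 0.5000
    (3,4) via y @ 0.6697  # hit
  → r_2 = 0.6697
beam 3: φ=180°, α=330°
  direction (0.8660, -0.5000); cell (4,5); t to first gridline: x 0.8660, y 1.1600 (then +1.1547 / +2.0000)
    (5,5) via x @ 0.8660  # hit
  → r_3 = 0.8660
beam 4: φ=270°, α=60°
  direction (0.5000, 0.8660); cell (4,5); t to first gridline: x 1.5000, y 0.4850 (then +2.0000 / +1.1547)
    (4,6) via y @ 0.4850
    (5,6) via x @ 1.5000  # hit
  → r_4 = 1.5000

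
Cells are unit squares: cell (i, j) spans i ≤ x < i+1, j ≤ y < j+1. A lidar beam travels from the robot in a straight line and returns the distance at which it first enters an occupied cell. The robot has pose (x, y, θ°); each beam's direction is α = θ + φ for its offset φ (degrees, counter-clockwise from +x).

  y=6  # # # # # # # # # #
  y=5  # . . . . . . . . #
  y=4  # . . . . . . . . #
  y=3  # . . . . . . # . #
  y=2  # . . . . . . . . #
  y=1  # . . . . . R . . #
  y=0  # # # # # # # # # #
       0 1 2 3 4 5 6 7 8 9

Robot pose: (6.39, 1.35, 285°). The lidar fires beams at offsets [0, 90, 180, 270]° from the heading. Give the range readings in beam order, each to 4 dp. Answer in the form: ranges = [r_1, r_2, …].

ranges = [0.3623, 2.7021, 4.8140, 1.3523]

beam 1: φ=0°, α=285°
  direction (0.2588, -0.9659); cell (6,1); t to first gridline: x 2.3569, y 0.3623 (then +3.8637 / +1.0353)
    (6,0) via y @ 0.3623  # hit
  → r_1 = 0.3623
beam 2: φ=90°, α=15°
  direction (0.9659, 0.2588); cell (6,1); t to first gridline: x 0.6315, y 2.5114 (then +1.0353 / +3.8637)
    (7,1) via x @ 0.6315
    (8,1) via x @ 1.6668
    (8,2) via y @ 2.5114
    (9,2) via x @ 2.7021  # hit
  → r_2 = 2.7021
beam 3: φ=180°, α=105°
  direction (-0.2588, 0.9659); cell (6,1); t to first gridline: x 1.5068, y 0.6729 (then +3.8637 / +1.0353)
    (6,2) via y @ 0.6729
    (5,2) via x @ 1.5068
    (5,3) via y @ 1.7082
    (5,4) via y @ 2.7435
    (5,5) via y @ 3.7788
    (5,6) via y @ 4.8140  # hit
  → r_3 = 4.8140
beam 4: φ=270°, α=195°
  direction (-0.9659, -0.2588); cell (6,1); t to first gridline: x 0.4038, y 1.3523 (then +1.0353 / +3.8637)
    (5,1) via x @ 0.4038
    (5,0) via y @ 1.3523  # hit
  → r_4 = 1.3523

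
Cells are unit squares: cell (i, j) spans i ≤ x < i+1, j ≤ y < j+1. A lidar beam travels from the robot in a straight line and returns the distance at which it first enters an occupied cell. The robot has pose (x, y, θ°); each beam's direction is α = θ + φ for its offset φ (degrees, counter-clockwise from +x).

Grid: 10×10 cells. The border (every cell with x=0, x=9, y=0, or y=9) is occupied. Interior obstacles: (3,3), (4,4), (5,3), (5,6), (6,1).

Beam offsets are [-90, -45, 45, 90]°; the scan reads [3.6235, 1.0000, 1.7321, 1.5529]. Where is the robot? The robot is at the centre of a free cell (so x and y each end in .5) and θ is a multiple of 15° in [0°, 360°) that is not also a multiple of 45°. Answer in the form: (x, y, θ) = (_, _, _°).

Enumerate (i+0.5, j+0.5, θ) over the 59 free cells and 16 admissible headings. For each, cast all 4 beams and compare to the given ranges.
  (8.5, 7.5, 345°): beam 1 = 5.7956 ≠ 3.6235 ✗
  (7.5, 5.5, 120°): beam 1 = 1.7321 ≠ 3.6235 ✗
  (3.5, 2.5, 285°): beam 1 = 2.5882 ≠ 3.6235 ✗
  (7.5, 6.5, 285°): beam 1 = 1.5529 ≠ 3.6235 ✗
  …
  (4.5, 7.5, 15°): r_1=3.6235, r_2=1.0000, r_3=1.7321, r_4=1.5529 — all match ✓
Unique over the lattice → pose = (4.5, 7.5, 15°).

(x, y, θ) = (4.5, 7.5, 15°)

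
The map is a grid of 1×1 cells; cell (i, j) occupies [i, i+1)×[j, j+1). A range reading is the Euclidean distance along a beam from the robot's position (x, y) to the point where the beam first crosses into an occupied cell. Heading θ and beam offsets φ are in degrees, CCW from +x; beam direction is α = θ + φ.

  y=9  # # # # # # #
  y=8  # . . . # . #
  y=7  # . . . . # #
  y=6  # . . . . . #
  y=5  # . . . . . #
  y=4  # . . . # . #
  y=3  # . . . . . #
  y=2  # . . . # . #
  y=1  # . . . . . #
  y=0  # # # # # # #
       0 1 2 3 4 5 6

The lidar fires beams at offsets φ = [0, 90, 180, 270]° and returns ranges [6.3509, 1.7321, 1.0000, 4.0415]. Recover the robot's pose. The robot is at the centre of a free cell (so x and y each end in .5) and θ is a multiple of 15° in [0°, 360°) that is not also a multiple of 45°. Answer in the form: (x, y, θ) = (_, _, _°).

(x, y, θ) = (4.5, 6.5, 240°)

Candidates: 36 free-cell centres × 16 headings = 576 poses. Raycast each; keep the one whose scan matches to 4 dp.
  (5.5, 3.5, 345°): beam 1 = 0.5176 ≠ 6.3509 ✗
  (2.5, 1.5, 195°): beam 1 = 1.5529 ≠ 6.3509 ✗
  (1.5, 4.5, 150°): beam 1 = 0.5774 ≠ 6.3509 ✗
  (4.5, 5.5, 330°): beam 1 = 1.7321 ≠ 6.3509 ✗
  (2.5, 4.5, 345°): beam 1 = 1.5529 ≠ 6.3509 ✗
  …
  (4.5, 6.5, 240°): r_1=6.3509, r_2=1.7321, r_3=1.0000, r_4=4.0415 — all match ✓
Unique over the lattice → pose = (4.5, 6.5, 240°).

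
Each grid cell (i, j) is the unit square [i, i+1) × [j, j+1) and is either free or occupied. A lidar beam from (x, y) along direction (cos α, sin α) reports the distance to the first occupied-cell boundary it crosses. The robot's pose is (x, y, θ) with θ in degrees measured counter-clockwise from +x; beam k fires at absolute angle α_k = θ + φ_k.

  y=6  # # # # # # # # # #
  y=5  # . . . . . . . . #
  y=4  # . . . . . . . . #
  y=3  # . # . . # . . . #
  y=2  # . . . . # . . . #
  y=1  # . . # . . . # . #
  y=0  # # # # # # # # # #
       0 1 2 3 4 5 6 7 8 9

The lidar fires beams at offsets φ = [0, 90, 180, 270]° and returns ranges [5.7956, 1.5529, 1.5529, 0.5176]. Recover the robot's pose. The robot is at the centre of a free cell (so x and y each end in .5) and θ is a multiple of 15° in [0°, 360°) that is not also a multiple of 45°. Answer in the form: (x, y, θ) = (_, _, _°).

Candidates: 35 free-cell centres × 16 headings = 560 poses. Raycast each; keep the one whose scan matches to 4 dp.
  (2.5, 4.5, 300°): beam 1 = 0.5774 ≠ 5.7956 ✗
  (2.5, 5.5, 165°): beam 1 = 1.5529 ≠ 5.7956 ✗
  (2.5, 4.5, 210°): beam 1 = 1.7321 ≠ 5.7956 ✗
  (3.5, 4.5, 330°): beam 1 = 1.7321 ≠ 5.7956 ✗
  (8.5, 5.5, 330°): beam 1 = 0.5774 ≠ 5.7956 ✗
  …
  (2.5, 4.5, 15°): r_1=5.7956, r_2=1.5529, r_3=1.5529, r_4=0.5176 — all match ✓
Only this pose fits every beam.

(x, y, θ) = (2.5, 4.5, 15°)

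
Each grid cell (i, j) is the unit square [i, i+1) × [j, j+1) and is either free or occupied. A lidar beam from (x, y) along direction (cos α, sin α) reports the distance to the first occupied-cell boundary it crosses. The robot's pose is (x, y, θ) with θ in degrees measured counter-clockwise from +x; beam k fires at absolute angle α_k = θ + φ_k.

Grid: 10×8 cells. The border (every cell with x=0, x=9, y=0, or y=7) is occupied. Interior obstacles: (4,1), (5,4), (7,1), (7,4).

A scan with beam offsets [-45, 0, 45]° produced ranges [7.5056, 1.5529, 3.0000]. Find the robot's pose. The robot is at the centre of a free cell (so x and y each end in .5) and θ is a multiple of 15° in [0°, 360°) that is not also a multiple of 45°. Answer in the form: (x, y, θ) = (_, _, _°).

(x, y, θ) = (7.5, 6.5, 255°)

Enumerate (i+0.5, j+0.5, θ) over the 44 free cells and 16 admissible headings. For each, cast all 3 beams and compare to the given ranges.
  (1.5, 3.5, 330°): beam 1 = 2.5882 ≠ 7.5056 ✗
  (5.5, 5.5, 345°): beam 1 = 0.5774 ≠ 7.5056 ✗
  (3.5, 6.5, 285°): beam 1 = 5.0000 ≠ 7.5056 ✗
  …
  (7.5, 6.5, 255°): r_1=7.5056, r_2=1.5529, r_3=3.0000 — all match ✓
Only this pose fits every beam.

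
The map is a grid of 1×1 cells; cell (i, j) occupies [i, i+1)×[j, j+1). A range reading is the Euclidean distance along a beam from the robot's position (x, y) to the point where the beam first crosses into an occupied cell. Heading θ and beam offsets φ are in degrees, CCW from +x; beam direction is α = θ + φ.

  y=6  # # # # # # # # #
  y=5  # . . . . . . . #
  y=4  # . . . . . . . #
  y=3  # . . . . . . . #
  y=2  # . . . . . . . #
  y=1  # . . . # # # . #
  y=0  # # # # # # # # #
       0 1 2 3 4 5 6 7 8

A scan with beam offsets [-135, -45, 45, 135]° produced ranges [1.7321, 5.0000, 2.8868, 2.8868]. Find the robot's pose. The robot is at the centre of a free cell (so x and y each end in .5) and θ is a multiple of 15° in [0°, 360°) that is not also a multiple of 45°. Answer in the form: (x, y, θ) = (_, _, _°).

(x, y, θ) = (3.5, 3.5, 75°)

Enumerate (i+0.5, j+0.5, θ) over the 32 free cells and 16 admissible headings. For each, cast all 4 beams and compare to the given ranges.
  (7.5, 2.5, 15°): beam 1 = 1.0000 ≠ 1.7321 ✗
  (2.5, 1.5, 120°): beam 1 = 1.5529 ≠ 1.7321 ✗
  (3.5, 4.5, 30°): beam 1 = 3.6235 ≠ 1.7321 ✗
  …
  (3.5, 3.5, 75°): r_1=1.7321, r_2=5.0000, r_3=2.8868, r_4=2.8868 — all match ✓
No second candidate reproduces the full scan.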